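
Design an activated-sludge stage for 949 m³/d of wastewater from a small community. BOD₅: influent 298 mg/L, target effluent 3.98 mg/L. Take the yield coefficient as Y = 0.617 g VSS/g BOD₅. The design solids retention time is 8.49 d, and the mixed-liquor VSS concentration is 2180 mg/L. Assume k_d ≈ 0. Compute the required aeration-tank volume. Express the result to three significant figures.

V·X = Y·Q·ΔS·θ_c gives V = 0.617 × 949 × (298 − 3.98) × 8.49 / 2180 = 670.5 m³.

V ≈ 670 m³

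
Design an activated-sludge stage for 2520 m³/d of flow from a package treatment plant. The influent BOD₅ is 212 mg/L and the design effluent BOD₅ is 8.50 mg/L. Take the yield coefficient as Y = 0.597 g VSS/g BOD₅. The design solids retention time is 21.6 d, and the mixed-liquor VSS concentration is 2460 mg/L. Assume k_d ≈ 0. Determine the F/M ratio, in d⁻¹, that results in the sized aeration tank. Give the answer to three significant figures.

With k_d = 0 the design equation reduces to V = Y Q (S₀−S) θ_c / X = 0.597 × 2520 × (212 − 8.50) × 21.6 / 2460 = 2688 m³.
F/M = Q·S₀ / (V·X) = 2520 × 212 / (2688 × 2460) = 0.08079 g BOD₅·(g VSS·d)⁻¹.

F/M ≈ 0.0808 d⁻¹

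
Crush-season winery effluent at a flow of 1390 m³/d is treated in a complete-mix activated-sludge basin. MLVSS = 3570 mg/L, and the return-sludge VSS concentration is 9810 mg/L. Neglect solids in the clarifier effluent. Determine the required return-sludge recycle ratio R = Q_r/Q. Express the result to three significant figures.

R = Q_r/Q = X/(X_r − X) = 3570 / (9810 − 3570) = 0.5721.

R ≈ 0.572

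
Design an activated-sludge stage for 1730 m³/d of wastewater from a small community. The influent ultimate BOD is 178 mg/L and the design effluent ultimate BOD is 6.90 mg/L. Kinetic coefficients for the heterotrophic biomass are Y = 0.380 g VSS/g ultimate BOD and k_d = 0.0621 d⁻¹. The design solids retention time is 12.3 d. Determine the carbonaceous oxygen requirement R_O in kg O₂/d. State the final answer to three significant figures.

R_O ≈ 205 kg O₂/d

Observed yield with endogenous decay: Y_obs = Y / (1 + k_d·θ_c) = 0.380 / (1 + 0.0621 × 12.3) = 0.380 / 1.764 = 0.2154 g VSS/g ultimate BOD.
Mass of ultimate BOD removed per day: Q(S₀ − S) = 1730 × 171.1 g/m³ = 296.0 kg/d.
Biomass synthesised: P_X = Y_obs × 296.0 = 63.77 kg VSS/d.
R_O = Q·(S₀ − S) − 1.42·P_X = 296.0 − 1.42 × 63.77 = 205.4 kg O₂/d.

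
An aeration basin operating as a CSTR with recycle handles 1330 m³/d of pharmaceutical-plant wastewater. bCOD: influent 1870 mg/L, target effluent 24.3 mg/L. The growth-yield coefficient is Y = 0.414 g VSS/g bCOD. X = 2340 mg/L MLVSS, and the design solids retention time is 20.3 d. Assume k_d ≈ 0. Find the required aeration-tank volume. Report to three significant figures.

With k_d = 0 the design equation reduces to V = Y Q (S₀−S) θ_c / X = 0.414 × 1330 × (1870 − 24.3) × 20.3 / 2340 = 8816 m³.

V ≈ 8820 m³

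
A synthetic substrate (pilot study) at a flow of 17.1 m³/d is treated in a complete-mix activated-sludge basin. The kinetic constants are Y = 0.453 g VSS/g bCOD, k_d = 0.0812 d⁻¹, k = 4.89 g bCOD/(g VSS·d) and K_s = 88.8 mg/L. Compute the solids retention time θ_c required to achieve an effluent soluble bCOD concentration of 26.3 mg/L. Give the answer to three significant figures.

From 1/θ_c = Y·k·S/(K_s + S) − k_d: Y·k·S/(K_s+S) = 0.453 × 4.89 × 26.3 / (88.8 + 26.3) = 0.5062 d⁻¹.
θ_c = 1/(μ − k_d) = 1/(0.5062 − 0.0812) = 1/0.4250 = 2.353 d.

θ_c ≈ 2.35 d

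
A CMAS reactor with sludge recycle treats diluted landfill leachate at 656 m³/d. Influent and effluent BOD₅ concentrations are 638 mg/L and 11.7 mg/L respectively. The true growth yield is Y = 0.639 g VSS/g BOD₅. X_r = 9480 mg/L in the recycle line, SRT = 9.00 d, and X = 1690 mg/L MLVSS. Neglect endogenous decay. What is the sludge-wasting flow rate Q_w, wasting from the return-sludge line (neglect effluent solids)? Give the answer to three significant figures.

V·X = Y·Q·ΔS·θ_c gives V = 0.639 × 656 × (638 − 11.7) × 9.00 / 1690 = 1398 m³.
Q_w = (V·X)/(θ_c X_r) = 1398 × 1690 / (9.00 × 9480) = 27.69 m³/d.

Q_w ≈ 27.7 m³/d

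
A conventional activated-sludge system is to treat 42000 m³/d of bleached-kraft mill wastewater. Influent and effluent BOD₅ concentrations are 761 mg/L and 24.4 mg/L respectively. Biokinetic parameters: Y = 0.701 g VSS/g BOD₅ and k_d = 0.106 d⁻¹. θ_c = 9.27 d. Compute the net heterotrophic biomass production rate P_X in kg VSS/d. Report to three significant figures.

P_X ≈ 10900 kg VSS/d

Correct the yield for decay: Y_obs = Y/(1 + k_d θ_c) = 0.701 / (1 + 0.106 × 9.27) = 0.701 / 1.983 = 0.3536.
Q·(S₀ − S) = 42000 × (761 − 24.4) × 10⁻³ = 30937 kg/d removed.
Net biomass production P_X = Y_obs × Q·(S₀ − S) = 0.3536 × 30937 = 10939 kg VSS/d.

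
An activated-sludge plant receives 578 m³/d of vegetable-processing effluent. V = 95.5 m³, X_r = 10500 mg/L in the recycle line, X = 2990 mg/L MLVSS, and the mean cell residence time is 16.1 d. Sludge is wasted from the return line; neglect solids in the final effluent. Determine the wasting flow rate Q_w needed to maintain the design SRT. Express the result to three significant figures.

Q_w ≈ 1.69 m³/d

Q_w = (V·X)/(θ_c X_r) = 95.50 × 2990 / (16.1 × 10500) = 1.689 m³/d.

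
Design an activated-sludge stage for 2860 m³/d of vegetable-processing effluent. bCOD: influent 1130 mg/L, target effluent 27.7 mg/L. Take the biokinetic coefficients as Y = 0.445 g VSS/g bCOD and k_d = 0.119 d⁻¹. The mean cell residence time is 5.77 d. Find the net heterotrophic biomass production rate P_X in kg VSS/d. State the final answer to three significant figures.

P_X ≈ 832 kg VSS/d

The observed yield is Y_obs = Y/(1 + k_d·θ_c) = 0.445 / (1 + 0.119 × 5.77) = 0.445 / 1.687 = 0.2638 g VSS per g bCOD removed.
ΔS = 1130 − 27.7 = 1102 mg/L, so the substrate removal rate is 2860 × 1102/1000 = 3153 kg bCOD/d.
Biomass produced: P_X = Y_obs·Q·ΔS = 0.2638 × 3153 ≈ 831.8 kg VSS/d.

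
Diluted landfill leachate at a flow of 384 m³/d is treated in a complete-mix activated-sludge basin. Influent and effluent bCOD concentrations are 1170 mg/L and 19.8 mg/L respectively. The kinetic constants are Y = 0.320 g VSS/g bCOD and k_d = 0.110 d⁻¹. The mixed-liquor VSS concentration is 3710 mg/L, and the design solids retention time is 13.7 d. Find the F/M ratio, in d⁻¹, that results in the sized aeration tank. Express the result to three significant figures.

F/M ≈ 0.582 d⁻¹

Steady-state biomass mass balance: V·X·(1 + k_d·θ_c) = Y·Q·(S₀ − S)·θ_c, so V = 0.320 × 384 × (1170 − 19.8) × 13.7 / [3710 × (1 + 0.110 × 13.7)] = 1.94×10^6 / 9301 = 208.2 m³.
F/M = applied load / biomass = Q·S₀/(V·X) = 384 × 1170 / (208.2 × 3710) = 0.5817 d⁻¹.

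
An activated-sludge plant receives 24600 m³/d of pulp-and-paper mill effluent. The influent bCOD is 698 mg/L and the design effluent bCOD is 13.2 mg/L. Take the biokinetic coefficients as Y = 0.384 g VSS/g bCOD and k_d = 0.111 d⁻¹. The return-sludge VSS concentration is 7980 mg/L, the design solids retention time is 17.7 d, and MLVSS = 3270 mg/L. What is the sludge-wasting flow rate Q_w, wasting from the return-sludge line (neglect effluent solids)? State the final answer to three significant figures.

Steady-state biomass mass balance: V·X·(1 + k_d·θ_c) = Y·Q·(S₀ − S)·θ_c, so V = 0.384 × 24600 × (698 − 13.2) × 17.7 / [3270 × (1 + 0.111 × 17.7)] = 1.14×10^8 / 9695 = 11811 m³.
Wasting from the return line (neglecting effluent solids): Q_w = V·X / (θ_c·X_r) = 11811 × 3270 / (17.7 × 7980) = 273.4 m³/d.

Q_w ≈ 273 m³/d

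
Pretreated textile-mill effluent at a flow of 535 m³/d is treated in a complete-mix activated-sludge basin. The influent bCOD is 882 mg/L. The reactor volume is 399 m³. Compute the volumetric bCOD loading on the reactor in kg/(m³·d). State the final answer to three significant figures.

L_v ≈ 1.18 kg bCOD/(m³·d)

L_v = Q S₀ / V = 535 × 882 × 10⁻³ / 399.0 = 1.183 kg/(m³·d).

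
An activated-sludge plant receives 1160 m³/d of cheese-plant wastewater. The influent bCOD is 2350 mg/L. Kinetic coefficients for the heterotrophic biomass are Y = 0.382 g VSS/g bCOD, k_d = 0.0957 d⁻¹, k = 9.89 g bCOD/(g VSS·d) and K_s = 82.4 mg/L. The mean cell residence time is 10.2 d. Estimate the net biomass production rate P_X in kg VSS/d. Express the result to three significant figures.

P_X ≈ 526 kg VSS/d

For a completely mixed reactor with recycle the Lawrence–McCarty relation gives S = K_s·(1 + k_d·θ_c) / [θ_c·(Y·k − k_d) − 1] = 82.4 × (1 + 0.0957 × 10.2) / [10.2 × (0.382 × 9.89 − 0.0957) − 1] = 162.8 / 36.56 = 4.454 mg/L.
Y_obs = Y / (1 + k_d θ_c) = 0.382 / (1 + 0.0957 × 10.2) = 0.382 / 1.976 = 0.1933.
Substrate removed = Q·(S₀ − S) = 1160 m³/d × (2350 − 4.45) g/m³ = 2.72×10^6 g/d = 2721 kg/d.
Net biomass production P_X = Y_obs × Q·(S₀ − S) = 0.1933 × 2721 = 526.0 kg VSS/d.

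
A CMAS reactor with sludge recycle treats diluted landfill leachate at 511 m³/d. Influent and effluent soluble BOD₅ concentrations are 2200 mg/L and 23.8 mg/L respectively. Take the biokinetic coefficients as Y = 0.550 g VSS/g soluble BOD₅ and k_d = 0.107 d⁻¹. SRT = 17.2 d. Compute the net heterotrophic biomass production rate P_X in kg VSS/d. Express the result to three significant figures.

P_X ≈ 215 kg VSS/d

Y_obs = Y / (1 + k_d θ_c) = 0.550 / (1 + 0.107 × 17.2) = 0.550 / 2.840 = 0.1936.
ΔS = 2200 − 23.8 = 2176 mg/L, so the substrate removal rate is 511 × 2176/1000 = 1112 kg soluble BOD₅/d.
So the net sludge growth is P_X = 0.1936 × 1112 = 215.3 kg VSS/d.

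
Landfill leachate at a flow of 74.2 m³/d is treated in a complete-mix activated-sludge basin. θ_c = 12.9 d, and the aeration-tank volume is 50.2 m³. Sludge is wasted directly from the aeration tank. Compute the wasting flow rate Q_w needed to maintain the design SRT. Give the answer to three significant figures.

For wasting at MLVSS concentration, Q_w = V/θ_c = 50.20/12.9 = 3.891 m³/d.

Q_w ≈ 3.89 m³/d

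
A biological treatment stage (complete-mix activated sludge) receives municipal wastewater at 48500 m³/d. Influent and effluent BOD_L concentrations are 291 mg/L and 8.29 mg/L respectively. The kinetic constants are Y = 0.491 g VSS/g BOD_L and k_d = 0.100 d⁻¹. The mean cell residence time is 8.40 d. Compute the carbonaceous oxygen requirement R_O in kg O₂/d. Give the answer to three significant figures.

R_O ≈ 8520 kg O₂/d

Observed yield with endogenous decay: Y_obs = Y / (1 + k_d·θ_c) = 0.491 / (1 + 0.100 × 8.40) = 0.491 / 1.840 = 0.2668 g VSS/g BOD_L.
Mass of BOD_L removed per day: Q(S₀ − S) = 48500 × 282.7 g/m³ = 13711 kg/d.
P_X = Y_obs·Q·(S₀ − S) = 0.2668 × 13711 = 3659 kg VSS/d.
R_O = Q·ΔS − 1.42 P_X = 13711 − 5196 = 8516 kg O₂/d.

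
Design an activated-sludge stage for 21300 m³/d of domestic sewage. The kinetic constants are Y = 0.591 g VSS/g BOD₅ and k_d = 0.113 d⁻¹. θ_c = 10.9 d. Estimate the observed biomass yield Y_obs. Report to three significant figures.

Correct the yield for decay: Y_obs = Y/(1 + k_d θ_c) = 0.591 / (1 + 0.113 × 10.9) = 0.591 / 2.232 = 0.2648.

Y_obs ≈ 0.265 g VSS/g BOD₅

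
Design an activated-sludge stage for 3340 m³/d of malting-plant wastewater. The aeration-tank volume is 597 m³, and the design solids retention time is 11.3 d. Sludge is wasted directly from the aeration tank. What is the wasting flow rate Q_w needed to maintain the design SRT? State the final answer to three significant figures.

For wasting at MLVSS concentration, Q_w = V/θ_c = 597.0/11.3 = 52.83 m³/d.

Q_w ≈ 52.8 m³/d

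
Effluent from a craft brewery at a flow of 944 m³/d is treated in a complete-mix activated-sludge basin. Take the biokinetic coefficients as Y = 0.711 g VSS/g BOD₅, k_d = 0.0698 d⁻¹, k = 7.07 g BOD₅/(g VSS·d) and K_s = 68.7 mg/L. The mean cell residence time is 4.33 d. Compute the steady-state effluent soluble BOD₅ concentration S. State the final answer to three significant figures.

For a completely mixed reactor with recycle the Lawrence–McCarty relation gives S = K_s·(1 + k_d·θ_c) / [θ_c·(Y·k − k_d) − 1] = 68.7 × (1 + 0.0698 × 4.33) / [4.33 × (0.711 × 7.07 − 0.0698) − 1] = 89.46 / 20.46 = 4.372 mg/L.

S ≈ 4.37 mg/L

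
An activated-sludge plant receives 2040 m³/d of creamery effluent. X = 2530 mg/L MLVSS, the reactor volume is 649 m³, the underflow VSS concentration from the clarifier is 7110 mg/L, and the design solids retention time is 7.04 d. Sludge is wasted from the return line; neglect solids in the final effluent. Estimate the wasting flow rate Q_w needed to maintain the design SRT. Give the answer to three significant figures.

Q_w = (V·X)/(θ_c X_r) = 649.0 × 2530 / (7.04 × 7110) = 32.80 m³/d.

Q_w ≈ 32.8 m³/d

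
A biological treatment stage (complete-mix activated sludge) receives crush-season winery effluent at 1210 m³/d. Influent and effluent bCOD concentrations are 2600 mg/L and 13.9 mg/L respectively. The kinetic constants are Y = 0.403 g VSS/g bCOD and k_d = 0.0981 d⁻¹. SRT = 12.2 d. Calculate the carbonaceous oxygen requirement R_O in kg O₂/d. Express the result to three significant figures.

The observed yield is Y_obs = Y/(1 + k_d·θ_c) = 0.403 / (1 + 0.0981 × 12.2) = 0.403 / 2.197 = 0.1834 g VSS per g bCOD removed.
Mass of bCOD removed per day: Q(S₀ − S) = 1210 × 2586 g/m³ = 3129 kg/d.
Net sludge production P_X = 0.1834 × 3129 = 574.0 kg VSS/d.
R_O = Q·(S₀ − S) − 1.42·P_X = 3129 − 1.42 × 574.0 = 2314 kg O₂/d.

R_O ≈ 2310 kg O₂/d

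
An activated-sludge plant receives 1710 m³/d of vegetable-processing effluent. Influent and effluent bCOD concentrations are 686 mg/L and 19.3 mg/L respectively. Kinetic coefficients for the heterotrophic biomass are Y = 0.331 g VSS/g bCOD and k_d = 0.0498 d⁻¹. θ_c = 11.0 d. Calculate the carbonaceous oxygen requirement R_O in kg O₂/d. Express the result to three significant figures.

R_O ≈ 794 kg O₂/d

Observed yield with endogenous decay: Y_obs = Y / (1 + k_d·θ_c) = 0.331 / (1 + 0.0498 × 11.0) = 0.331 / 1.548 = 0.2139 g VSS/g bCOD.
Mass of bCOD removed per day: Q(S₀ − S) = 1710 × 666.7 g/m³ = 1140 kg/d.
P_X = Y_obs·Q·(S₀ − S) = 0.2139 × 1140 = 243.8 kg VSS/d.
Carbonaceous O₂ demand = substrate oxidised − cell-mass equivalent = 1140 − 1.42 × 243.8 = 793.9 kg O₂/d.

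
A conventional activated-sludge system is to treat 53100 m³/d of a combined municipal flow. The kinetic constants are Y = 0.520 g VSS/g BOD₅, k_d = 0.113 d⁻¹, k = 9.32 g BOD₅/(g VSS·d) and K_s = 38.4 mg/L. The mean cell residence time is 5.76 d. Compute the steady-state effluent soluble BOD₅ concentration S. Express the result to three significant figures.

For a completely mixed reactor with recycle the Lawrence–McCarty relation gives S = K_s·(1 + k_d·θ_c) / [θ_c·(Y·k − k_d) − 1] = 38.4 × (1 + 0.113 × 5.76) / [5.76 × (0.520 × 9.32 − 0.113) − 1] = 63.39 / 26.26 = 2.414 mg/L.

S ≈ 2.41 mg/L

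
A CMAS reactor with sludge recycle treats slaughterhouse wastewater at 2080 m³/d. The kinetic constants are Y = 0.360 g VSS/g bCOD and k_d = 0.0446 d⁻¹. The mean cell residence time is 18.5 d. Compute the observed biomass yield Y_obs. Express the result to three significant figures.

Y_obs ≈ 0.197 g VSS/g bCOD

Y_obs = Y / (1 + k_d θ_c) = 0.360 / (1 + 0.0446 × 18.5) = 0.360 / 1.825 = 0.1972.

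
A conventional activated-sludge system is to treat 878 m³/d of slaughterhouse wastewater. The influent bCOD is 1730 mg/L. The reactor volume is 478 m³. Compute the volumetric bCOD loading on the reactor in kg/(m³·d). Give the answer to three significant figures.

Applied bCOD load per unit volume = Q·S₀/V = (878 × 1730/1000)/478.0 = 3.178 kg bCOD·m⁻³·d⁻¹.

L_v ≈ 3.18 kg bCOD/(m³·d)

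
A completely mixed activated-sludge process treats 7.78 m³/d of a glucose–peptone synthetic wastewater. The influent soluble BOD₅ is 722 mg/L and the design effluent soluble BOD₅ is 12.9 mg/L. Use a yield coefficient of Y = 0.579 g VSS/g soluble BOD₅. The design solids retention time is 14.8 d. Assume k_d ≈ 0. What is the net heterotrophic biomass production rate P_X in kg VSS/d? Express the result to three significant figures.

P_X ≈ 3.19 kg VSS/d

With endogenous decay neglected, the observed yield equals the true yield: Y_obs = Y = 0.579 g VSS/g soluble BOD₅.
ΔS = 722 − 12.9 = 709.1 mg/L, so the substrate removal rate is 7.78 × 709.1/1000 = 5.517 kg soluble BOD₅/d.
Biomass produced: P_X = Y_obs·Q·ΔS = 0.5790 × 5.517 ≈ 3.194 kg VSS/d.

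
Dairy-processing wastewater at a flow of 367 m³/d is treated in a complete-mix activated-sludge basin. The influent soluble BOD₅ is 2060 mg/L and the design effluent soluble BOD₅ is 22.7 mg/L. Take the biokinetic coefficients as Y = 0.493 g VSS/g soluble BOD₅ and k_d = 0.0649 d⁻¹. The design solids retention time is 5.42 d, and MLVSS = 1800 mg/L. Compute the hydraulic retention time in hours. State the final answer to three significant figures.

τ ≈ 53.7 h

Steady-state biomass mass balance: V·X·(1 + k_d·θ_c) = Y·Q·(S₀ − S)·θ_c, so V = 0.493 × 367 × (2060 − 22.7) × 5.42 / [1800 × (1 + 0.0649 × 5.42)] = 2×10^6 / 2433 = 821.1 m³.
Hydraulic retention time τ = V/Q = 821.1 / 367 = 2.237 d = 53.70 h.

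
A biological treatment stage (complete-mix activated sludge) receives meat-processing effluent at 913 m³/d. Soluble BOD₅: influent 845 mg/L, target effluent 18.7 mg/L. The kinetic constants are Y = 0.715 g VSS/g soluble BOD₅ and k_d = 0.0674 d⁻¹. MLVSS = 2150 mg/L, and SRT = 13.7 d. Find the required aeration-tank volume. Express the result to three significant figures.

V ≈ 1790 m³

Steady-state biomass mass balance: V·X·(1 + k_d·θ_c) = Y·Q·(S₀ − S)·θ_c, so V = 0.715 × 913 × (845 − 18.7) × 13.7 / [2150 × (1 + 0.0674 × 13.7)] = 7.39×10^6 / 4135 = 1787 m³.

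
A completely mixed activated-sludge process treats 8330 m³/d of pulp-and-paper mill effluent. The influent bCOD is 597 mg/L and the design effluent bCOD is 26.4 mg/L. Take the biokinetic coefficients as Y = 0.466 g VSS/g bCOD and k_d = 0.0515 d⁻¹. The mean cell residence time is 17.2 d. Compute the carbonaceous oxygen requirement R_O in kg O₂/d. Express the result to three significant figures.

R_O ≈ 3090 kg O₂/d

The observed yield is Y_obs = Y/(1 + k_d·θ_c) = 0.466 / (1 + 0.0515 × 17.2) = 0.466 / 1.886 = 0.2471 g VSS per g bCOD removed.
Mass of bCOD removed per day: Q(S₀ − S) = 8330 × 570.6 g/m³ = 4753 kg/d.
P_X = Y_obs·Q·(S₀ − S) = 0.2471 × 4753 = 1175 kg VSS/d.
Carbonaceous O₂ demand = substrate oxidised − cell-mass equivalent = 4753 − 1.42 × 1175 = 3085 kg O₂/d.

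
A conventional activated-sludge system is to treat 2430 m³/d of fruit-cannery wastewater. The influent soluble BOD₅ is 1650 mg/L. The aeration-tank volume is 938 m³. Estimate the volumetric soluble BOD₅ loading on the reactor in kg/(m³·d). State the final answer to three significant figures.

L_v = Q S₀ / V = 2430 × 1650 × 10⁻³ / 938.0 = 4.275 kg/(m³·d).

L_v ≈ 4.27 kg soluble BOD₅/(m³·d)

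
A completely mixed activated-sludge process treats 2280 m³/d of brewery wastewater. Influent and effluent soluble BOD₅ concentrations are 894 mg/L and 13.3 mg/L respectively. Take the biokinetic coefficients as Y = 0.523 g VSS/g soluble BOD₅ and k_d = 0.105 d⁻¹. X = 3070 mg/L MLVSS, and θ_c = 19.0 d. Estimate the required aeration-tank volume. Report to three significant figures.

From the SRT design equation V = Y Q (S₀−S) θ_c / [X (1 + k_d θ_c)] = 0.523 × 2280 × (894 − 13.3) × 19.0 / [3070 × (1 + 0.105 × 19.0)] = 2×10^7 / 9195 = 2170 m³.

V ≈ 2170 m³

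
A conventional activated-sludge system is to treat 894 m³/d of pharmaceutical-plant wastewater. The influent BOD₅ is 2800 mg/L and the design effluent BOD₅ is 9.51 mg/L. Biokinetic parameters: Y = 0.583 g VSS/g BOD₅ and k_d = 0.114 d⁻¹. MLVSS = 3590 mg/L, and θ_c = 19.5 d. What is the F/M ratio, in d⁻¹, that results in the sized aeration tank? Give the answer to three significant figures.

Steady-state biomass mass balance: V·X·(1 + k_d·θ_c) = Y·Q·(S₀ − S)·θ_c, so V = 0.583 × 894 × (2800 − 9.51) × 19.5 / [3590 × (1 + 0.114 × 19.5)] = 2.84×10^7 / 11571 = 2451 m³.
Food-to-microorganism ratio F/M = Q S₀ / (V X) = 894 × 2800 / (2451 × 3590) = 0.2845 d⁻¹.

F/M ≈ 0.284 d⁻¹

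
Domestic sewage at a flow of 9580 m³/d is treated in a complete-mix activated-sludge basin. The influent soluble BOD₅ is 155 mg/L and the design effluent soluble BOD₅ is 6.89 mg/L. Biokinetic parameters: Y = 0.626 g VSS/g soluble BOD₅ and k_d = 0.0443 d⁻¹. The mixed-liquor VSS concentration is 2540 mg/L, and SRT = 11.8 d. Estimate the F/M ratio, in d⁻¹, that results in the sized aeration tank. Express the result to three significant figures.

F/M ≈ 0.216 d⁻¹

From the SRT design equation V = Y Q (S₀−S) θ_c / [X (1 + k_d θ_c)] = 0.626 × 9580 × (155 − 6.89) × 11.8 / [2540 × (1 + 0.0443 × 11.8)] = 1.05×10^7 / 3868 = 2710 m³.
F/M = applied load / biomass = Q·S₀/(V·X) = 9580 × 155 / (2710 × 2540) = 0.2157 d⁻¹.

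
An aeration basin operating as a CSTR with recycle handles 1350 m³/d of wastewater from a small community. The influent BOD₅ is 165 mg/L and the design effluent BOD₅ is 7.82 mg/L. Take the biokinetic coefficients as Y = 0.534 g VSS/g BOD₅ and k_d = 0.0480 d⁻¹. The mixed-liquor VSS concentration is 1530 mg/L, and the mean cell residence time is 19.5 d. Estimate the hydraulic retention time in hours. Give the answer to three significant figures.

Rearranging the biomass balance for a CMAS with decay, V = Y·Q·ΔS·θ_c / [X·(1+k_d θ_c)] = 0.534 × 1350 × (165 − 7.82) × 19.5 / [1530 × (1 + 0.0480 × 19.5)] = 2.21×10^6 / 2962 = 746.0 m³.
Hydraulic retention time τ = V/Q = 746.0 / 1350 = 0.5526 d = 13.26 h.

τ ≈ 13.3 h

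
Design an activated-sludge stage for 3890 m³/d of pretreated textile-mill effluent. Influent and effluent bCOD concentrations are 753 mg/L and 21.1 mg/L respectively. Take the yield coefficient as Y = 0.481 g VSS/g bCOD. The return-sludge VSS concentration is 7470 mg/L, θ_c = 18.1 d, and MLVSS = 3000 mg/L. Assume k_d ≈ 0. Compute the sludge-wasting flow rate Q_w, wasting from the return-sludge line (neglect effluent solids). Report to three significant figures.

V·X = Y·Q·ΔS·θ_c gives V = 0.481 × 3890 × (753 − 21.1) × 18.1 / 3000 = 8262 m³.
Wasting from the return line (neglecting effluent solids): Q_w = V·X / (θ_c·X_r) = 8262 × 3000 / (18.1 × 7470) = 183.3 m³/d.

Q_w ≈ 183 m³/d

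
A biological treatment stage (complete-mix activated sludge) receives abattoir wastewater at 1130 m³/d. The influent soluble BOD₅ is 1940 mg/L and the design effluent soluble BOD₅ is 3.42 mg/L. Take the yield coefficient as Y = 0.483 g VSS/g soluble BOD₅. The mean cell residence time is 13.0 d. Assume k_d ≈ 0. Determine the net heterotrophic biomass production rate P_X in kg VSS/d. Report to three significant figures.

P_X ≈ 1060 kg VSS/d

With endogenous decay neglected, the observed yield equals the true yield: Y_obs = Y = 0.483 g VSS/g soluble BOD₅.
Substrate removed = Q·(S₀ − S) = 1130 m³/d × (1940 − 3.42) g/m³ = 2.19×10^6 g/d = 2188 kg/d.
Biomass produced: P_X = Y_obs·Q·ΔS = 0.4830 × 2188 ≈ 1057 kg VSS/d.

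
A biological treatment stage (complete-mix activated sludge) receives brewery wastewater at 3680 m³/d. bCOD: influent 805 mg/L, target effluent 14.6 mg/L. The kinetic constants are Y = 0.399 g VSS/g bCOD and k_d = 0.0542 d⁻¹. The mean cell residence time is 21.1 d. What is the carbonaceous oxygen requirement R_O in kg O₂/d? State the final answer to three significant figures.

Correct the yield for decay: Y_obs = Y/(1 + k_d θ_c) = 0.399 / (1 + 0.0542 × 21.1) = 0.399 / 2.144 = 0.1861.
ΔS = 805 − 14.6 = 790.4 mg/L, so the substrate removal rate is 3680 × 790.4/1000 = 2909 kg bCOD/d.
P_X = Y_obs·Q·(S₀ − S) = 0.1861 × 2909 = 541.4 kg VSS/d.
R_O = Q·ΔS − 1.42 P_X = 2909 − 768.8 = 2140 kg O₂/d.

R_O ≈ 2140 kg O₂/d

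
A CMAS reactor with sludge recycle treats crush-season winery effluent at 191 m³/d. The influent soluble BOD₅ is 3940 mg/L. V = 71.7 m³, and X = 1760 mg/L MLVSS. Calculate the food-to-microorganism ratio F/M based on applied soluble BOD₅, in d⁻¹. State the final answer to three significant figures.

F/M ≈ 5.96 d⁻¹

F/M = Q·S₀ / (V·X) = 191 × 3940 / (71.70 × 1760) = 5.963 g soluble BOD₅·(g VSS·d)⁻¹.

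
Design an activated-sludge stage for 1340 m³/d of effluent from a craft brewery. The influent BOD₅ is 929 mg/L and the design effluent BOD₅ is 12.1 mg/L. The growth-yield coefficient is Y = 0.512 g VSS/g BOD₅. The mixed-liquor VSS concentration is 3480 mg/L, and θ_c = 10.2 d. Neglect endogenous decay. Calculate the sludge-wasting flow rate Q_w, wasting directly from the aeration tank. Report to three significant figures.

Q_w ≈ 181 m³/d

Biomass mass balance (decay neglected): V·X = Y·Q·(S₀ − S)·θ_c, so V = 0.512 × 1340 × (929 − 12.1) × 10.2 / 3480 = 1844 m³.
For wasting at MLVSS concentration, Q_w = V/θ_c = 1844/10.2 = 180.8 m³/d.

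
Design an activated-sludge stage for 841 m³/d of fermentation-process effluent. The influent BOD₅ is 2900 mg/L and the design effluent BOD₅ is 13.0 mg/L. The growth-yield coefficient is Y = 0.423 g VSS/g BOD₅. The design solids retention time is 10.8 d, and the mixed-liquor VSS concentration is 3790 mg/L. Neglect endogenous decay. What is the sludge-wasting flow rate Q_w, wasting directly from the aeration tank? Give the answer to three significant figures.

With k_d = 0 the design equation reduces to V = Y Q (S₀−S) θ_c / X = 0.423 × 841 × (2900 − 13.0) × 10.8 / 3790 = 2927 m³.
With mixed-liquor wasting, θ_c = V/Q_w, so Q_w = V/θ_c = 2927/10.8 = 271.0 m³/d.

Q_w ≈ 271 m³/d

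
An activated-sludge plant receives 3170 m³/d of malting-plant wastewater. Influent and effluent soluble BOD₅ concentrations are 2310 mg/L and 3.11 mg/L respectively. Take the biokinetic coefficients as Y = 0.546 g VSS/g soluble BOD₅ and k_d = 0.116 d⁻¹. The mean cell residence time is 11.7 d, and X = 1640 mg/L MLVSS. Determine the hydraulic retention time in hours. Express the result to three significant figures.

τ ≈ 91.5 h

Steady-state biomass mass balance: V·X·(1 + k_d·θ_c) = Y·Q·(S₀ − S)·θ_c, so V = 0.546 × 3170 × (2310 − 3.11) × 11.7 / [1640 × (1 + 0.116 × 11.7)] = 4.67×10^7 / 3866 = 12084 m³.
HRT = V/Q = 12084 m³ / 3170 m³·d⁻¹ = 3.812 d × 24 = 91.49 h.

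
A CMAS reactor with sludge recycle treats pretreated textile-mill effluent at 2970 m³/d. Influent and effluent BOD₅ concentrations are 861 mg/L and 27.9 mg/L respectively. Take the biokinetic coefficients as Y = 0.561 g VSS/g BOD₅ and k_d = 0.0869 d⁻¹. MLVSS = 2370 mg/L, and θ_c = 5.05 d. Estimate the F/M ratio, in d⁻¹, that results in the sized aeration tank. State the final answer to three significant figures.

F/M ≈ 0.525 d⁻¹

Steady-state biomass mass balance: V·X·(1 + k_d·θ_c) = Y·Q·(S₀ − S)·θ_c, so V = 0.561 × 2970 × (861 − 27.9) × 5.05 / [2370 × (1 + 0.0869 × 5.05)] = 7.01×10^6 / 3410 = 2056 m³.
F/M = applied load / biomass = Q·S₀/(V·X) = 2970 × 861 / (2056 × 2370) = 0.5249 d⁻¹.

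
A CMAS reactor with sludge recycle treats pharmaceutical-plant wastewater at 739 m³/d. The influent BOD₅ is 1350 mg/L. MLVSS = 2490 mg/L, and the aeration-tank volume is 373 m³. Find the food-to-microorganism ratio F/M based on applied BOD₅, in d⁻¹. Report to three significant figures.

F/M = Q·S₀ / (V·X) = 739 × 1350 / (373.0 × 2490) = 1.074 g BOD₅·(g VSS·d)⁻¹.

F/M ≈ 1.07 d⁻¹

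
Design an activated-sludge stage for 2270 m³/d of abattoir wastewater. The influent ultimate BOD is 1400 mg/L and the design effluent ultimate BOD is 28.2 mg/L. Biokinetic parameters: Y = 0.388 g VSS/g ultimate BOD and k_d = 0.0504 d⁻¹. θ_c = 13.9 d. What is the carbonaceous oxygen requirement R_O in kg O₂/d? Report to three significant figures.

R_O ≈ 2110 kg O₂/d

The observed yield is Y_obs = Y/(1 + k_d·θ_c) = 0.388 / (1 + 0.0504 × 13.9) = 0.388 / 1.701 = 0.2282 g VSS per g ultimate BOD removed.
ΔS = 1400 − 28.2 = 1372 mg/L, so the substrate removal rate is 2270 × 1372/1000 = 3114 kg ultimate BOD/d.
Biomass synthesised: P_X = Y_obs × 3114 = 710.5 kg VSS/d.
R_O = Q·ΔS − 1.42 P_X = 3114 − 1009 = 2105 kg O₂/d.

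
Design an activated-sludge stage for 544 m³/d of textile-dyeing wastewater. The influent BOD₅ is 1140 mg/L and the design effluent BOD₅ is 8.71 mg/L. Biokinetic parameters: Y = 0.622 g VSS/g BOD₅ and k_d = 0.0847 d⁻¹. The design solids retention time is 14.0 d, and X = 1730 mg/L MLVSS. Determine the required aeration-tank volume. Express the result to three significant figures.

From the SRT design equation V = Y Q (S₀−S) θ_c / [X (1 + k_d θ_c)] = 0.622 × 544 × (1140 − 8.71) × 14.0 / [1730 × (1 + 0.0847 × 14.0)] = 5.36×10^6 / 3781 = 1417 m³.

V ≈ 1420 m³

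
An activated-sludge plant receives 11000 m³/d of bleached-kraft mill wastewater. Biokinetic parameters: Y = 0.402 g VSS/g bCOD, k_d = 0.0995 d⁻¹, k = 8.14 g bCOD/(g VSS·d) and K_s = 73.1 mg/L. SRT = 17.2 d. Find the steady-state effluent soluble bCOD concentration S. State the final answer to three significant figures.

S ≈ 3.70 mg/L

Effluent substrate depends only on kinetics and SRT: S = K_s(1 + k_d θ_c) / [θ_c(Yk − k_d) − 1] = 73.1 × (1 + 0.0995 × 17.2) / [17.2 × (0.402 × 8.14 − 0.0995) − 1] = 198.2 / 53.57 = 3.700 mg/L.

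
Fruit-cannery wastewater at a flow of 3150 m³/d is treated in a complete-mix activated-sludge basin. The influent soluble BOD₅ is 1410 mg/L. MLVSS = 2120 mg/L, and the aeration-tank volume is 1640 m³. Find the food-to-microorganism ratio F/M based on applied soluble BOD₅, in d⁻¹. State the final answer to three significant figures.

F/M = applied load / biomass = Q·S₀/(V·X) = 3150 × 1410 / (1640 × 2120) = 1.277 d⁻¹.

F/M ≈ 1.28 d⁻¹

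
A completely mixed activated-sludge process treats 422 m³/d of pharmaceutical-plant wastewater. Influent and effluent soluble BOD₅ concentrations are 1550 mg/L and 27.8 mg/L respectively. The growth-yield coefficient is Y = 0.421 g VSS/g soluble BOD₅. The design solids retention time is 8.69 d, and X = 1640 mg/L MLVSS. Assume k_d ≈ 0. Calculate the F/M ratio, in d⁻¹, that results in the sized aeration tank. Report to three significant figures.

F/M ≈ 0.278 d⁻¹

Biomass mass balance (decay neglected): V·X = Y·Q·(S₀ − S)·θ_c, so V = 0.421 × 422 × (1550 − 27.8) × 8.69 / 1640 = 1433 m³.
Food-to-microorganism ratio F/M = Q S₀ / (V X) = 422 × 1550 / (1433 × 1640) = 0.2783 d⁻¹.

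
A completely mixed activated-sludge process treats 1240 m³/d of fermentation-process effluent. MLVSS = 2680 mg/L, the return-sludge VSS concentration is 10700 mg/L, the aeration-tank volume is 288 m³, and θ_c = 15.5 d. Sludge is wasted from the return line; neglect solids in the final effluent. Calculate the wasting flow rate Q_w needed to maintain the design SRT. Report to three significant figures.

Q_w = (V·X)/(θ_c X_r) = 288.0 × 2680 / (15.5 × 10700) = 4.654 m³/d.

Q_w ≈ 4.65 m³/d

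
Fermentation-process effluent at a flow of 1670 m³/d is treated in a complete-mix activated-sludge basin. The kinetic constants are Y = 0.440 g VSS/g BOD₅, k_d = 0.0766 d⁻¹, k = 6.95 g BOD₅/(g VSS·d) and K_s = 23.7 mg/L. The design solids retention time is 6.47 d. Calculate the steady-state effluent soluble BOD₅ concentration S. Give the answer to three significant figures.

S ≈ 1.94 mg/L

From the Monod/SRT balance for a CMAS, S = K_s·(1+k_d θ_c)/[θ_c·(Y k − k_d) − 1] = 23.7 × (1 + 0.0766 × 6.47) / [6.47 × (0.440 × 6.95 − 0.0766) − 1] = 35.45 / 18.29 = 1.938 mg/L.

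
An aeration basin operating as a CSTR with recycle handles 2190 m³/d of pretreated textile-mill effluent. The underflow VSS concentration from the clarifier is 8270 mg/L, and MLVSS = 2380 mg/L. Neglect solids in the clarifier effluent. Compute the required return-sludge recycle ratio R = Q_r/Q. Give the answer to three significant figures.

Solids balance on the clarifier gives (1+R)X = R·X_r, so R = X/(X_r − X) = 2380 / (8270 − 2380) = 0.4041.

R ≈ 0.404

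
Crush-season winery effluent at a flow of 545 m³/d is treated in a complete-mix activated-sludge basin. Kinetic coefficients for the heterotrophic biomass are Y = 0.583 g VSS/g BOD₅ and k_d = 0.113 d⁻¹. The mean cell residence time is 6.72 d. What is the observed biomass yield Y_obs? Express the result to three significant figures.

Y_obs ≈ 0.331 g VSS/g BOD₅

Correct the yield for decay: Y_obs = Y/(1 + k_d θ_c) = 0.583 / (1 + 0.113 × 6.72) = 0.583 / 1.759 = 0.3314.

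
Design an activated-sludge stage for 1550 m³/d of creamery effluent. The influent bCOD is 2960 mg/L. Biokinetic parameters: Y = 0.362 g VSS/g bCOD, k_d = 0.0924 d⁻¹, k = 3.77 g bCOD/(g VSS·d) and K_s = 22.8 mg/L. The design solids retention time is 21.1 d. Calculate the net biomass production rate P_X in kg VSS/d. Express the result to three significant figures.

P_X ≈ 563 kg VSS/d

Effluent substrate depends only on kinetics and SRT: S = K_s(1 + k_d θ_c) / [θ_c(Yk − k_d) − 1] = 22.8 × (1 + 0.0924 × 21.1) / [21.1 × (0.362 × 3.77 − 0.0924) − 1] = 67.25 / 25.85 = 2.602 mg/L.
Observed yield with endogenous decay: Y_obs = Y / (1 + k_d·θ_c) = 0.362 / (1 + 0.0924 × 21.1) = 0.362 / 2.950 = 0.1227 g VSS/g bCOD.
Mass of bCOD removed per day: Q(S₀ − S) = 1550 × 2957 g/m³ = 4584 kg/d.
P_X = Y_obs · Q(S₀ − S) = 0.1227 × 4584 = 562.6 kg VSS/d.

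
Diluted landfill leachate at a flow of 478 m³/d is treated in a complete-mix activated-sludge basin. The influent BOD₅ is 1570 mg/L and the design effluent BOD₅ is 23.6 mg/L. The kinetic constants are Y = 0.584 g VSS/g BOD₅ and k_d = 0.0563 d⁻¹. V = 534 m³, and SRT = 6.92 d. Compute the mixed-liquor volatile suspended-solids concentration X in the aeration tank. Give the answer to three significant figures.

From V·X·(1 + k_d·θ_c) = Y·Q·(S₀ − S)·θ_c: X = 0.584 × 478 × (1570 − 23.6) × 6.92 / [534 × (1 + 0.0563 × 6.92)] = 4026 mg/L.

X ≈ 4030 mg/L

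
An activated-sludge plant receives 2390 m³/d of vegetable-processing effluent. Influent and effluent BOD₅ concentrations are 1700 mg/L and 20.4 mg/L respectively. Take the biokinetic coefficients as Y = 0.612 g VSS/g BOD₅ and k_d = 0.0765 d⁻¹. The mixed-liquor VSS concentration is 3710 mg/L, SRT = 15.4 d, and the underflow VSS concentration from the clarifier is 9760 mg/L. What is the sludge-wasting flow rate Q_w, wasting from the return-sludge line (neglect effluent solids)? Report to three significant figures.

Q_w ≈ 116 m³/d

From the SRT design equation V = Y Q (S₀−S) θ_c / [X (1 + k_d θ_c)] = 0.612 × 2390 × (1700 − 20.4) × 15.4 / [3710 × (1 + 0.0765 × 15.4)] = 3.78×10^7 / 8081 = 4682 m³.
θ_c = V·X/(Q_w·X_r) when wasting from the recycle, so Q_w = V·X/(θ_c·X_r) = 4682 × 3710 / (15.4 × 9760) = 115.6 m³/d.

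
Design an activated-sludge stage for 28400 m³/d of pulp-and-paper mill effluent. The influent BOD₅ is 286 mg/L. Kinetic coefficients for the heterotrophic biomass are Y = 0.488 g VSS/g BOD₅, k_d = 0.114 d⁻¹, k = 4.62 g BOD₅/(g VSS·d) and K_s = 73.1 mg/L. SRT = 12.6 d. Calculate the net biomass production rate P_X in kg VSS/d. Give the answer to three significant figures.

For a completely mixed reactor with recycle the Lawrence–McCarty relation gives S = K_s·(1 + k_d·θ_c) / [θ_c·(Y·k − k_d) − 1] = 73.1 × (1 + 0.114 × 12.6) / [12.6 × (0.488 × 4.62 − 0.114) − 1] = 178.1 / 25.97 = 6.858 mg/L.
The observed yield is Y_obs = Y/(1 + k_d·θ_c) = 0.488 / (1 + 0.114 × 12.6) = 0.488 / 2.436 = 0.2003 g VSS per g BOD₅ removed.
Q·(S₀ − S) = 28400 × (286 − 6.86) × 10⁻³ = 7928 kg/d removed.
Biomass produced: P_X = Y_obs·Q·ΔS = 0.2003 × 7928 ≈ 1588 kg VSS/d.

P_X ≈ 1590 kg VSS/d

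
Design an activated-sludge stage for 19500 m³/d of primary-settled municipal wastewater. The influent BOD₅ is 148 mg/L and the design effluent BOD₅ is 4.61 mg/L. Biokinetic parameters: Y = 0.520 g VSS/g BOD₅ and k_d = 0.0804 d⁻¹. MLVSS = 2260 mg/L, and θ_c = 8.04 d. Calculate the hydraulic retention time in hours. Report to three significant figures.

From the SRT design equation V = Y Q (S₀−S) θ_c / [X (1 + k_d θ_c)] = 0.520 × 19500 × (148 − 4.61) × 8.04 / [2260 × (1 + 0.0804 × 8.04)] = 1.17×10^7 / 3721 = 3142 m³.
HRT = V/Q = 3142 m³ / 19500 m³·d⁻¹ = 0.1611 d × 24 = 3.867 h.

τ ≈ 3.87 h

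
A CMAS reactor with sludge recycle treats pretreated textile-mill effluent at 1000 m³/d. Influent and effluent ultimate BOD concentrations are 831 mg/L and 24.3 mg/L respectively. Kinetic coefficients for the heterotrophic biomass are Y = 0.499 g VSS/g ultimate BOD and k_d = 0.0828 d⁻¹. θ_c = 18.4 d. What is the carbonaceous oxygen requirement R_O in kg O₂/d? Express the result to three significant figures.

R_O ≈ 580 kg O₂/d

Y_obs = Y / (1 + k_d θ_c) = 0.499 / (1 + 0.0828 × 18.4) = 0.499 / 2.524 = 0.1977.
Mass of ultimate BOD removed per day: Q(S₀ − S) = 1000 × 806.7 g/m³ = 806.7 kg/d.
P_X = Y_obs·Q·(S₀ − S) = 0.1977 × 806.7 = 159.5 kg VSS/d.
R_O = Q·(S₀ − S) − 1.42·P_X = 806.7 − 1.42 × 159.5 = 580.2 kg O₂/d.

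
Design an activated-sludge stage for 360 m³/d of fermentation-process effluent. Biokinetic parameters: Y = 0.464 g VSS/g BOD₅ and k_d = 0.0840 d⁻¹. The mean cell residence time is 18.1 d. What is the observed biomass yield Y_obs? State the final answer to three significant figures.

Y_obs ≈ 0.184 g VSS/g BOD₅

Observed yield with endogenous decay: Y_obs = Y / (1 + k_d·θ_c) = 0.464 / (1 + 0.0840 × 18.1) = 0.464 / 2.520 = 0.1841 g VSS/g BOD₅.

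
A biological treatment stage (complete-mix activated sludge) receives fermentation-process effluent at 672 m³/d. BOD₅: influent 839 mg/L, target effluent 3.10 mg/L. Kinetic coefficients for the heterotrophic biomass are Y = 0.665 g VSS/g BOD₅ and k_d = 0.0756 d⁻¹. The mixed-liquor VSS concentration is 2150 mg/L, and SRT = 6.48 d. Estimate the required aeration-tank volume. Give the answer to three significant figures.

Steady-state biomass mass balance: V·X·(1 + k_d·θ_c) = Y·Q·(S₀ − S)·θ_c, so V = 0.665 × 672 × (839 − 3.10) × 6.48 / [2150 × (1 + 0.0756 × 6.48)] = 2.42×10^6 / 3203 = 755.7 m³.

V ≈ 756 m³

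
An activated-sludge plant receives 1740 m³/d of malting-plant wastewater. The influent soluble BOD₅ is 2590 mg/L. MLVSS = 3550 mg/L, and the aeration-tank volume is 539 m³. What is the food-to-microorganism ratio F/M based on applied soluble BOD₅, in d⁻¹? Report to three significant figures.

F/M = applied load / biomass = Q·S₀/(V·X) = 1740 × 2590 / (539.0 × 3550) = 2.355 d⁻¹.

F/M ≈ 2.36 d⁻¹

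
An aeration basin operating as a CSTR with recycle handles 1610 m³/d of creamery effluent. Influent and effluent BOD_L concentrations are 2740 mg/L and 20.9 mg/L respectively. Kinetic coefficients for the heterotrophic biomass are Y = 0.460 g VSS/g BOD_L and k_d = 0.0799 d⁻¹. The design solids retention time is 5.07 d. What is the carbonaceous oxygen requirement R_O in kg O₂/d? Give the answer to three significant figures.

Correct the yield for decay: Y_obs = Y/(1 + k_d θ_c) = 0.460 / (1 + 0.0799 × 5.07) = 0.460 / 1.405 = 0.3274.
Q·(S₀ − S) = 1610 × (2740 − 20.9) × 10⁻³ = 4378 kg/d removed.
P_X = Y_obs·Q·(S₀ − S) = 0.3274 × 4378 = 1433 kg VSS/d.
Carbonaceous O₂ demand = substrate oxidised − cell-mass equivalent = 4378 − 1.42 × 1433 = 2343 kg O₂/d.

R_O ≈ 2340 kg O₂/d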